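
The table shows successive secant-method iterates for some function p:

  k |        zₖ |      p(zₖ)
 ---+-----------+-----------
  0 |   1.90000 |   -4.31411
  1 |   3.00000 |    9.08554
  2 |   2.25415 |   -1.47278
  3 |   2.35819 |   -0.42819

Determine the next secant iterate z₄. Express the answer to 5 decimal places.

2.40084

z₄ = 2.35819 − (-0.42819)·(2.35819 − 2.25415) / (-0.42819 − (-1.47278))
   = 2.35819 − (-0.0445489)/(1.0445900) = 2.4008372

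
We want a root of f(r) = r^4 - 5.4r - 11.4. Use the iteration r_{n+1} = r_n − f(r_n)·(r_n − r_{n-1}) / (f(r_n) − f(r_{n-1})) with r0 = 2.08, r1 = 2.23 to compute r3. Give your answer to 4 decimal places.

2.1960

f(2.08) = -3.914263, f(2.23) = 1.287734
r2 = 2.230000 − 1.287734·(2.230000 − 2.080000) / (1.287734 − (-3.914263)) = 2.230000 − (0.193160)/(5.201997) = 2.192868
f(2.192868) = -0.118177
r3 = 2.192868 − (-0.118177)·(2.192868 − 2.230000) / (-0.118177 − 1.287734) = 2.192868 − (0.004388)/(-1.405911) = 2.195989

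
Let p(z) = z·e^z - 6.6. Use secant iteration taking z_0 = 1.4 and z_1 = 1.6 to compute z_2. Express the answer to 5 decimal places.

p(1.4) = -0.9227200, p(1.6) = 1.3248519
z_2 = 1.6000000 − 1.3248519·(1.6000000 − 1.4000000) / (1.3248519 − (-0.9227200)) = 1.6000000 − (0.2649704)/(2.2475719) = 1.4821082

1.48211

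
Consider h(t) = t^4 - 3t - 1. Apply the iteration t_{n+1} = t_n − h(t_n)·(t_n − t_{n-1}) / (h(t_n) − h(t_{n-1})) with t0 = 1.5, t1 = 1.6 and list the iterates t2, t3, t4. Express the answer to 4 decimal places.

1.5367, 1.5394, 1.5396

h(1.5) = -0.437500, h(1.6) = 0.753600
t2 = 1.600000 − 0.753600·(1.600000 − 1.500000) / (0.753600 − (-0.437500)) = 1.600000 − (0.075360)/(1.191100) = 1.536731
h(1.536731) = -0.033314
t3 = 1.536731 − (-0.033314)·(1.536731 − 1.600000) / (-0.033314 − 0.753600) = 1.536731 − (0.002108)/(-0.786914) = 1.539409
h(1.539409) = -0.002366
t4 = 1.539409 − (-0.002366)·(1.539409 − 1.536731) / (-0.002366 − (-0.033314)) = 1.539409 − (-0.000006)/(0.030948) = 1.539614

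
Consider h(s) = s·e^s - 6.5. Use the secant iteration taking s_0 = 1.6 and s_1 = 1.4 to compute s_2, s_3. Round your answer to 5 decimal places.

1.47321, 1.48024

h(1.6) = 1.4248519, h(1.4) = -0.8227200
s_2 = 1.4000000 − (-0.8227200)·(1.4000000 − 1.6000000) / (-0.8227200 − 1.4248519) = 1.4000000 − (0.1645440)/(-2.2475719) = 1.4732097
h(1.4732097) = -0.0720662
s_3 = 1.4732097 − (-0.0720662)·(1.4732097 − 1.4000000) / (-0.0720662 − (-0.8227200)) = 1.4732097 − (-0.0052759)/(0.7506538) = 1.4802381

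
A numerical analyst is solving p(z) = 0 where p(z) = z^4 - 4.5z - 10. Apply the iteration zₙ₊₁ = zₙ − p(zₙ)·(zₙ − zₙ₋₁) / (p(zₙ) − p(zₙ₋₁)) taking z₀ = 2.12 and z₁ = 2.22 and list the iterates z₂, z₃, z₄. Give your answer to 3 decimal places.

p(2.12) = 0.65963, p(2.22) = 4.29913
z₂ = 2.22000 − 4.29913·(2.22000 − 2.12000) / (4.29913 − 0.65963) = 2.22000 − (0.42991)/(3.63950) = 2.10188
p(2.10188) = 0.05924
z₃ = 2.10188 − 0.05924·(2.10188 − 2.22000) / (0.05924 − 4.29913) = 2.10188 − (-0.00700)/(-4.23989) = 2.10023
p(2.10023) = 0.00544
z₄ = 2.10023 − 0.00544·(2.10023 − 2.10188) / (0.00544 − 0.05924) = 2.10023 − (-0.00001)/(-0.05380) = 2.10006

2.102, 2.100, 2.100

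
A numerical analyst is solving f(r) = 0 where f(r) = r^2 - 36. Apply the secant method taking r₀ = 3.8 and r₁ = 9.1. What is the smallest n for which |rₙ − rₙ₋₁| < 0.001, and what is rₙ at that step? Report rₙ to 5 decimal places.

f(3.8) = -21.5600000, f(9.1) = 46.8100000
r₂ = 9.1000000 − 46.8100000·(5.3000000)/(68.3700000) = 5.4713178;  |Δ| = 3.6286822
f(5.4713178) = -6.0646812
r₃ = 5.4713178 − (-6.0646812)·(-3.6286822)/(-52.8746812) = 5.8875246;  |Δ| = 0.4162068
f(5.8875246) = -1.3370540
r₄ = 5.8875246 − (-1.3370540)·(0.4162068)/(4.7276272) = 6.0052350;  |Δ| = 0.1177104
f(6.0052350) = 0.0628476
r₅ = 6.0052350 − 0.0628476·(0.1177104)/(1.3999016) = 5.9999505;  |Δ| = 0.0052845
f(5.9999505) = -0.0005941
r₆ = 5.9999505 − (-0.0005941)·(-0.0052845)/(-0.0634417) = 6.0000000;  |Δ| = 0.0000495
|r₆ − r₅| = 0.0000495 < 0.001

n = 6, rₙ = 6.00000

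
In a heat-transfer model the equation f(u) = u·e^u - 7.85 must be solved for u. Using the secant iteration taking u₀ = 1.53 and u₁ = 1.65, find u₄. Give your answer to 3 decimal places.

1.594

f(1.53) = -0.78419, f(1.65) = 0.74152
u₂ = 1.65000 − 0.74152·(1.65000 − 1.53000) / (0.74152 − (-0.78419)) = 1.65000 − (0.08898)/(1.52571) = 1.59168
f(1.59168) = -0.03170
u₃ = 1.59168 − (-0.03170)·(1.59168 − 1.65000) / (-0.03170 − 0.74152) = 1.59168 − (0.00185)/(-0.77322) = 1.59407
f(1.59407) = -0.00121
u₄ = 1.59407 − (-0.00121)·(1.59407 − 1.59168) / (-0.00121 − (-0.03170)) = 1.59407 − (0.00000)/(0.03049) = 1.59416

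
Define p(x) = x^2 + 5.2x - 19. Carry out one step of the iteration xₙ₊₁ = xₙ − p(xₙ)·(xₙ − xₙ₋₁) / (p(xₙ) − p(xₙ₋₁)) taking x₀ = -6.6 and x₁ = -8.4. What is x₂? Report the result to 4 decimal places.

p(-6.6) = -9.760000, p(-8.4) = 7.880000
x₂ = -8.400000 − 7.880000·(-8.400000 − (-6.600000)) / (7.880000 − (-9.760000)) = -8.400000 − (-14.184000)/(17.640000) = -7.595918

-7.5959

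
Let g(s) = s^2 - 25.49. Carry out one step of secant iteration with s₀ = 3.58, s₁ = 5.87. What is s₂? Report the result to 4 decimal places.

g(3.58) = -12.673600, g(5.87) = 8.966900
s₂ = 5.870000 − 8.966900·(5.870000 − 3.580000) / (8.966900 − (-12.673600)) = 5.870000 − (20.534201)/(21.640500) = 4.921122

4.9211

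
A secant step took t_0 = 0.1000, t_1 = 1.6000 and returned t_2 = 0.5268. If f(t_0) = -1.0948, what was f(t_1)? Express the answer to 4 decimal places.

The secant line through (0.1000, -1.0948) and (1.6000, f(t_1)) crosses zero at t_2 = 0.5268.
So (0.1000, -1.0948), (1.6000, f(t_1)), (0.5268, 0) are collinear:
f(t_1) = -1.0948 · (1.6000 − 0.5268) / (0.1000 − 0.5268) = -1.0948 · (1.073200)/(-0.426800) = 2.752904

2.7529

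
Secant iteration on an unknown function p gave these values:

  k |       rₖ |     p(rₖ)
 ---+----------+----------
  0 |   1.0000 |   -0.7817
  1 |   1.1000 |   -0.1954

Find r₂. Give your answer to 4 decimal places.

r₂ = 1.1000 − (-0.1954)·(1.1000 − 1.0000) / (-0.1954 − (-0.7817))
   = 1.1000 − (-0.019540)/(0.586300) = 1.133328

1.1333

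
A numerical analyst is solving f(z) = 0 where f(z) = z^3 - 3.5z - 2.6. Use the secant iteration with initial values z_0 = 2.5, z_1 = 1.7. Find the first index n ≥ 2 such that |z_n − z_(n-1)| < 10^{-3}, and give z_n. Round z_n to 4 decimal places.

n = 6, z_n = 2.1678

f(2.5) = 4.275000, f(1.7) = -3.637000
z_2 = 1.700000 − (-3.637000)·(-0.800000)/(-7.912000) = 2.067745;  |Δ| = 0.367745
f(2.067745) = -0.996318
z_3 = 2.067745 − (-0.996318)·(0.367745)/(2.640682) = 2.206494;  |Δ| = 0.138749
f(2.206494) = 0.419842
z_4 = 2.206494 − 0.419842·(0.138749)/(1.416161) = 2.165360;  |Δ| = 0.041134
f(2.165360) = -0.025857
z_5 = 2.165360 − (-0.025857)·(-0.041134)/(-0.445699) = 2.167746;  |Δ| = 0.002386
f(2.167746) = -0.000605
z_6 = 2.167746 − (-0.000605)·(0.002386)/(0.025252) = 2.167803;  |Δ| = 0.000057
|z_6 − z_5| = 0.000057 < 10^{-3}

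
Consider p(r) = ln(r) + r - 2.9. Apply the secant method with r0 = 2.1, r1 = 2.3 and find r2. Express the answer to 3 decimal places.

2.140

p(2.1) = -0.05806, p(2.3) = 0.23291
r2 = 2.30000 − 0.23291·(2.30000 − 2.10000) / (0.23291 − (-0.05806)) = 2.30000 − (0.04658)/(0.29097) = 2.13991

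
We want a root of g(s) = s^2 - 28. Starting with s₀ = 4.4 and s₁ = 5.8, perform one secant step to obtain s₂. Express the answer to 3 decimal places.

5.247

g(4.4) = -8.64000, g(5.8) = 5.64000
s₂ = 5.80000 − 5.64000·(5.80000 − 4.40000) / (5.64000 − (-8.64000)) = 5.80000 − (7.89600)/(14.28000) = 5.24706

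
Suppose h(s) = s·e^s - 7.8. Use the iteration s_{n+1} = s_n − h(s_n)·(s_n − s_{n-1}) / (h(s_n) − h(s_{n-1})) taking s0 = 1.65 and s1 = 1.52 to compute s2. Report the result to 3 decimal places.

1.587

h(1.65) = 0.79152, h(1.52) = -0.85022
s2 = 1.52000 − (-0.85022)·(1.52000 − 1.65000) / (-0.85022 − 0.79152) = 1.52000 − (0.11053)/(-1.64173) = 1.58732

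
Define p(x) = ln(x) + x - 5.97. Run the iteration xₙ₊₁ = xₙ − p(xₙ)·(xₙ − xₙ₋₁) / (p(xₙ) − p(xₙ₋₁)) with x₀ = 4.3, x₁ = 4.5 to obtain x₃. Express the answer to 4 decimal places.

p(4.3) = -0.211385, p(4.5) = 0.034077
x₂ = 4.500000 − 0.034077·(4.500000 − 4.300000) / (0.034077 − (-0.211385)) = 4.500000 − (0.006815)/(0.245462) = 4.472234
p(4.472234) = 0.000122
x₃ = 4.472234 − 0.000122·(4.472234 − 4.500000) / (0.000122 − 0.034077) = 4.472234 − (-0.000003)/(-0.033955) = 4.472134

4.4721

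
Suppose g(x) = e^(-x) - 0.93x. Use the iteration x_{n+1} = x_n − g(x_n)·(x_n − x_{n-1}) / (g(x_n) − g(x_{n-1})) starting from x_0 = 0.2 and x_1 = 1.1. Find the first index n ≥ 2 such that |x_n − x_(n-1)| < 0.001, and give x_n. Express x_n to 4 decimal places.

n = 5, x_n = 0.5938

g(0.2) = 0.632731, g(1.1) = -0.690129
x_2 = 1.100000 − (-0.690129)·(0.900000)/(-1.322860) = 0.630475;  |Δ| = 0.469525
g(0.630475) = -0.054002
x_3 = 0.630475 − (-0.054002)·(-0.469525)/(0.636126) = 0.590615;  |Δ| = 0.039859
g(0.590615) = 0.004714
x_4 = 0.590615 − 0.004714·(-0.039859)/(0.058716) = 0.593815;  |Δ| = 0.003200
g(0.593815) = -0.000032
x_5 = 0.593815 − (-0.000032)·(0.003200)/(-0.004746) = 0.593794;  |Δ| = 0.000022
|x_5 − x_4| = 0.000022 < 0.001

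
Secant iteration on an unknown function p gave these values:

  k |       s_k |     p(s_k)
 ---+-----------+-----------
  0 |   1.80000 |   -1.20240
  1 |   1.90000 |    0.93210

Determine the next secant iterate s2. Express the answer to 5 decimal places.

1.85633

s2 = 1.90000 − 0.93210·(1.90000 − 1.80000) / (0.93210 − (-1.20240))
   = 1.90000 − (0.0932100)/(2.1345000) = 1.8563317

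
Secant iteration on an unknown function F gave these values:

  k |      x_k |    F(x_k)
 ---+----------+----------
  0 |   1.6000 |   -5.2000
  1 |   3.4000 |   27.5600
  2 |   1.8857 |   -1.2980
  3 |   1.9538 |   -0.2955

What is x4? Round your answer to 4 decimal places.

1.9739

x4 = 1.9538 − (-0.2955)·(1.9538 − 1.8857) / (-0.2955 − (-1.2980))
   = 1.9538 − (-0.020124)/(1.002500) = 1.973873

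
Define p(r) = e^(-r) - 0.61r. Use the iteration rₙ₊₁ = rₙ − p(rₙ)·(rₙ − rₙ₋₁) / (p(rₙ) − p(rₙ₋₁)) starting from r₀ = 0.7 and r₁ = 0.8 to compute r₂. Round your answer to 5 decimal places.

p(0.7) = 0.0695853, p(0.8) = -0.0386710
r₂ = 0.8000000 − (-0.0386710)·(0.8000000 − 0.7000000) / (-0.0386710 − 0.0695853) = 0.8000000 − (-0.0038671)/(-0.1082563) = 0.7642783

0.76428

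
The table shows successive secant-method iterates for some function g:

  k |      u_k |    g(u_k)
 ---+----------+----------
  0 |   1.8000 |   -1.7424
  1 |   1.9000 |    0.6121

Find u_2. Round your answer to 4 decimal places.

u_2 = 1.9000 − 0.6121·(1.9000 − 1.8000) / (0.6121 − (-1.7424))
   = 1.9000 − (0.061210)/(2.354500) = 1.874003

1.8740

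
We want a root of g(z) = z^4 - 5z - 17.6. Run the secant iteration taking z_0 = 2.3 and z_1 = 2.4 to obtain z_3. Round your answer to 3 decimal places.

g(2.3) = -1.11590, g(2.4) = 3.57760
z_2 = 2.40000 − 3.57760·(2.40000 − 2.30000) / (3.57760 − (-1.11590)) = 2.40000 − (0.35776)/(4.69350) = 2.32378
g(2.32378) = -0.05961
z_3 = 2.32378 − (-0.05961)·(2.32378 − 2.40000) / (-0.05961 − 3.57760) = 2.32378 − (0.00454)/(-3.63721) = 2.32502

2.325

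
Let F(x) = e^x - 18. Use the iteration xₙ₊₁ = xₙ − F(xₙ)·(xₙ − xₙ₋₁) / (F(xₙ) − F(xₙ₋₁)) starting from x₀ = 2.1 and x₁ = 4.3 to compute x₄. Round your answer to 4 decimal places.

F(2.1) = -9.833830, F(4.3) = 55.699794
x₂ = 4.300000 − 55.699794·(4.300000 − 2.100000) / (55.699794 − (-9.833830)) = 4.300000 − (122.539546)/(65.533624) = 2.430127
F(2.430127) = -6.639674
x₃ = 2.430127 − (-6.639674)·(2.430127 − 4.300000) / (-6.639674 − 55.699794) = 2.430127 − (12.415346)/(-62.339468) = 2.629284
F(2.629284) = -4.136157
x₄ = 2.629284 − (-4.136157)·(2.629284 − 2.430127) / (-4.136157 − (-6.639674)) = 2.629284 − (-0.823745)/(2.503516) = 2.958319

2.9583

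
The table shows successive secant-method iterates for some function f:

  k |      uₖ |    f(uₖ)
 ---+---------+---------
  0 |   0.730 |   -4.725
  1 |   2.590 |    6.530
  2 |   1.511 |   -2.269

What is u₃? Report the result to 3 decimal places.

1.789

u₃ = 1.511 − (-2.269)·(1.511 − 2.590) / (-2.269 − 6.530)
   = 1.511 − (2.44825)/(-8.79900) = 1.78924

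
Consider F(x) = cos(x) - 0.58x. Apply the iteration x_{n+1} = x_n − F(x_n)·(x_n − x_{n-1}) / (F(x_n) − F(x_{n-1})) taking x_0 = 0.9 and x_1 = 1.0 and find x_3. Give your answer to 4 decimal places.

F(0.9) = 0.099610, F(1.0) = -0.039698
x_2 = 1.000000 − (-0.039698)·(1.000000 − 0.900000) / (-0.039698 − 0.099610) = 1.000000 − (-0.003970)/(-0.139308) = 0.971504
F(0.971504) = 0.000587
x_3 = 0.971504 − 0.000587·(0.971504 − 1.000000) / (0.000587 − (-0.039698)) = 0.971504 − (-0.000017)/(0.040284) = 0.971918

0.9719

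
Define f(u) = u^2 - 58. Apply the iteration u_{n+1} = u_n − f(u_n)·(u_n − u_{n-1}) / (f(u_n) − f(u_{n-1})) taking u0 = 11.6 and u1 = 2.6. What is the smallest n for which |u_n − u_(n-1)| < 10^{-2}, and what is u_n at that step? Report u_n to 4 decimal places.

f(11.6) = 76.560000, f(2.6) = -51.240000
u2 = 2.600000 − (-51.240000)·(-9.000000)/(-127.800000) = 6.208451;  |Δ| = 3.608451
f(6.208451) = -19.455140
u3 = 6.208451 − (-19.455140)·(3.608451)/(31.784860) = 8.417141;  |Δ| = 2.208690
f(8.417141) = 12.848263
u4 = 8.417141 − 12.848263·(2.208690)/(32.303403) = 7.538663;  |Δ| = 0.878478
f(7.538663) = -1.168562
u5 = 7.538663 − (-1.168562)·(-0.878478)/(-14.016825) = 7.611900;  |Δ| = 0.073237
f(7.611900) = -0.058974
u6 = 7.611900 − (-0.058974)·(0.073237)/(1.109589) = 7.615793;  |Δ| = 0.003893
|u6 − u5| = 0.003893 < 10^{-2}

n = 6, u_n = 7.6158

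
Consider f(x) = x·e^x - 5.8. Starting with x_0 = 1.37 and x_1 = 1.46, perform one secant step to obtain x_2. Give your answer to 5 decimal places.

f(1.37) = -0.4085695, f(1.46) = 0.4867009
x_2 = 1.4600000 − 0.4867009·(1.4600000 − 1.3700000) / (0.4867009 − (-0.4085695)) = 1.4600000 − (0.0438031)/(0.8952705) = 1.4110728

1.41107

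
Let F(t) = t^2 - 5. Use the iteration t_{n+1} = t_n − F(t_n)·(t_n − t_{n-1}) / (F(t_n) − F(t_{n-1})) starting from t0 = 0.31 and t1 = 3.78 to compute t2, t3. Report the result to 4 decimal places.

F(0.31) = -4.903900, F(3.78) = 9.288400
t2 = 3.780000 − 9.288400·(3.780000 − 0.310000) / (9.288400 − (-4.903900)) = 3.780000 − (32.230748)/(14.192300) = 1.508998
F(1.508998) = -2.722926
t3 = 1.508998 − (-2.722926)·(1.508998 − 3.780000) / (-2.722926 − 9.288400) = 1.508998 − (6.183772)/(-12.011326) = 2.023826

1.5090, 2.0238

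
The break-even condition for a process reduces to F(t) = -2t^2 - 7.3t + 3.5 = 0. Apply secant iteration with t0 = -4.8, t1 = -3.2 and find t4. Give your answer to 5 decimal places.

F(-4.8) = -7.5400000, F(-3.2) = 6.3800000
t2 = -3.2000000 − 6.3800000·(-3.2000000 − (-4.8000000)) / (6.3800000 − (-7.5400000)) = -3.2000000 − (10.2080000)/(13.9200000) = -3.9333333
F(-3.9333333) = 1.2711111
t3 = -3.9333333 − 1.2711111·(-3.9333333 − (-3.2000000)) / (1.2711111 − 6.3800000) = -3.9333333 − (-0.9321481)/(-5.1088889) = -4.1157895
F(-4.1157895) = -0.3341828
t4 = -4.1157895 − (-0.3341828)·(-4.1157895 − (-3.9333333)) / (-0.3341828 − 1.2711111) = -4.1157895 − (0.0609737)/(-1.6052939) = -4.0778066

-4.07781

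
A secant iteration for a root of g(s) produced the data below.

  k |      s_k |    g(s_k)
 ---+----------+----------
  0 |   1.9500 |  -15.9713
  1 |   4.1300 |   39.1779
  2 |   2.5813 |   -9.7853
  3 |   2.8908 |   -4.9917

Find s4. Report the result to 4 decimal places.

s4 = 2.8908 − (-4.9917)·(2.8908 − 2.5813) / (-4.9917 − (-9.7853))
   = 2.8908 − (-1.544931)/(4.793600) = 3.213090

3.2131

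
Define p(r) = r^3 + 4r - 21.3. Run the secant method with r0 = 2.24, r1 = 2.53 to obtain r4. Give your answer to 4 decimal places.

p(2.24) = -1.100576, p(2.53) = 5.014277
r2 = 2.530000 − 5.014277·(2.530000 − 2.240000) / (5.014277 − (-1.100576)) = 2.530000 − (1.454140)/(6.114853) = 2.292195
p(2.292195) = -0.087658
r3 = 2.292195 − (-0.087658)·(2.292195 − 2.530000) / (-0.087658 − 5.014277) = 2.292195 − (0.020846)/(-5.101935) = 2.296281
p(2.296281) = -0.006798
r4 = 2.296281 − (-0.006798)·(2.296281 − 2.292195) / (-0.006798 − (-0.087658)) = 2.296281 − (-0.000028)/(0.080860) = 2.296625

2.2966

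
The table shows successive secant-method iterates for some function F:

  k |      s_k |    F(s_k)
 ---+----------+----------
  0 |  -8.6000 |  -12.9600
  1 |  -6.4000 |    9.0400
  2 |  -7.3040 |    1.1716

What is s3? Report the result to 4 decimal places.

-7.4386

s3 = -7.3040 − 1.1716·(-7.3040 − (-6.4000)) / (1.1716 − 9.0400)
   = -7.3040 − (-1.059126)/(-7.868400) = -7.438605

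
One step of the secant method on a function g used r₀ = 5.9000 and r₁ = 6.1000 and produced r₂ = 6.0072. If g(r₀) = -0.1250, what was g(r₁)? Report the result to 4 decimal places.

The secant line through (5.9000, -0.1250) and (6.1000, g(r₁)) crosses zero at r₂ = 6.0072.
So (5.9000, -0.1250), (6.1000, g(r₁)), (6.0072, 0) are collinear:
g(r₁) = -0.1250 · (6.1000 − 6.0072) / (5.9000 − 6.0072) = -0.1250 · (0.092800)/(-0.107200) = 0.108209

0.1082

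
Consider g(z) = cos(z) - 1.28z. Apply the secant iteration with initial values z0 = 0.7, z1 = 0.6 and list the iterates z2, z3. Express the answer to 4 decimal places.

g(0.7) = -0.131158, g(0.6) = 0.057336
z2 = 0.600000 − 0.057336·(0.600000 − 0.700000) / (0.057336 − (-0.131158)) = 0.600000 − (-0.005734)/(0.188493) = 0.630418
g(0.630418) = 0.000846
z3 = 0.630418 − 0.000846·(0.630418 − 0.600000) / (0.000846 − 0.057336) = 0.630418 − (0.000026)/(-0.056489) = 0.630874

0.6304, 0.6309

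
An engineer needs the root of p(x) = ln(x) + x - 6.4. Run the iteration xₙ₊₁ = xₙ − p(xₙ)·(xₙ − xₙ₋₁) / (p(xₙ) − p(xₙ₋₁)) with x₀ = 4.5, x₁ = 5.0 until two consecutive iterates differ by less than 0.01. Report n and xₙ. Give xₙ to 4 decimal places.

n = 3, xₙ = 4.8260

p(4.5) = -0.395923, p(5.0) = 0.209438
x₂ = 5.000000 − 0.209438·(0.500000)/(0.605361) = 4.827014;  |Δ| = 0.172986
p(4.827014) = 0.001242
x₃ = 4.827014 − 0.001242·(-0.172986)/(-0.208196) = 4.825982;  |Δ| = 0.001032
|x₃ − x₂| = 0.001032 < 0.01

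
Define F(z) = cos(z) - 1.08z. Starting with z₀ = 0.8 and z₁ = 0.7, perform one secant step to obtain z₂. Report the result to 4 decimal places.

F(0.8) = -0.167293, F(0.7) = 0.008842
z₂ = 0.700000 − 0.008842·(0.700000 − 0.800000) / (0.008842 − (-0.167293)) = 0.700000 − (-0.000884)/(0.176135) = 0.705020

0.7050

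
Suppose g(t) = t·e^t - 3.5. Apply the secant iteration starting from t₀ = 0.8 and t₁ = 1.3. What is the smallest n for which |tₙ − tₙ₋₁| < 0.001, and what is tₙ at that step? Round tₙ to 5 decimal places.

g(0.8) = -1.7195673, g(1.3) = 1.2700857
t₂ = 1.3000000 − 1.2700857·(0.5000000)/(2.9896529) = 1.0875864;  |Δ| = 0.2124136
g(1.0875864) = -0.2730178
t₃ = 1.0875864 − (-0.2730178)·(-0.2124136)/(-1.5431035) = 1.1251683;  |Δ| = 0.0375819
g(1.1251683) = -0.0336544
t₄ = 1.1251683 − (-0.0336544)·(0.0375819)/(0.2393634) = 1.1304523;  |Δ| = 0.0052840
g(1.1304523) = 0.0010751
t₅ = 1.1304523 − 0.0010751·(0.0052840)/(0.0347295) = 1.1302887;  |Δ| = 0.0001636
|t₅ − t₄| = 0.0001636 < 0.001

n = 5, tₙ = 1.13029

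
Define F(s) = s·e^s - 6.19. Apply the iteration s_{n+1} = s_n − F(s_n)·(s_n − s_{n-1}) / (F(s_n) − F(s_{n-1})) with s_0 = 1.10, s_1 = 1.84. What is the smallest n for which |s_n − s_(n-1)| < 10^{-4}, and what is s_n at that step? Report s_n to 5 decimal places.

F(1.10) = -2.8854174, F(1.84) = 5.3956304
s_2 = 1.8400000 − 5.3956304·(0.7400000)/(8.2810478) = 1.3578428;  |Δ| = 0.4821572
F(1.3578428) = -0.9109818
s_3 = 1.3578428 − (-0.9109818)·(-0.4821572)/(-6.3066122) = 1.4274898;  |Δ| = 0.0696470
F(1.4274898) = -0.2399042
s_4 = 1.4274898 − (-0.2399042)·(0.0696470)/(0.6710776) = 1.4523880;  |Δ| = 0.0248982
F(1.4523880) = 0.0164994
s_5 = 1.4523880 − 0.0164994·(0.0248982)/(0.2564036) = 1.4507858;  |Δ| = 0.0016022
F(1.4507858) = -0.0002722
s_6 = 1.4507858 − (-0.0002722)·(-0.0016022)/(-0.0167716) = 1.4508118;  |Δ| = 0.0000260
|s_6 − s_5| = 0.0000260 < 10^{-4}

n = 6, s_n = 1.45081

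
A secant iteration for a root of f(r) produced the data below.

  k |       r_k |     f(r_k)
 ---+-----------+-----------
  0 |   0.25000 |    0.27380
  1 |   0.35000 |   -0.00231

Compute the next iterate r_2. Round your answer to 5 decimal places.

r_2 = 0.35000 − (-0.00231)·(0.35000 − 0.25000) / (-0.00231 − 0.27380)
   = 0.35000 − (-0.0002310)/(-0.2761100) = 0.3491634

0.34916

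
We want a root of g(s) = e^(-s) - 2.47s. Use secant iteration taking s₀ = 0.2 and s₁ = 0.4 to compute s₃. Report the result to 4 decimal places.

g(0.2) = 0.324731, g(0.4) = -0.317680
s₂ = 0.400000 − (-0.317680)·(0.400000 − 0.200000) / (-0.317680 − 0.324731) = 0.400000 − (-0.063536)/(-0.642411) = 0.301098
g(0.301098) = -0.003705
s₃ = 0.301098 − (-0.003705)·(0.301098 − 0.400000) / (-0.003705 − (-0.317680)) = 0.301098 − (0.000366)/(0.313975) = 0.299930

0.2999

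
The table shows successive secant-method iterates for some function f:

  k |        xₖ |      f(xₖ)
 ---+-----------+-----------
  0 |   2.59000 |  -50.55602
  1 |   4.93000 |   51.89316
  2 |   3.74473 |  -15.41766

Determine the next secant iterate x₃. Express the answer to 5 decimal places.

4.01622

x₃ = 3.74473 − (-15.41766)·(3.74473 − 4.93000) / (-15.41766 − 51.89316)
   = 3.74473 − (18.2740899)/(-67.3108200) = 4.0162181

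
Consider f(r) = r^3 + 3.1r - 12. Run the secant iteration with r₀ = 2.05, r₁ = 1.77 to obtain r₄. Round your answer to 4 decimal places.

1.8450

f(2.05) = 2.970125, f(1.77) = -0.967767
r₂ = 1.770000 − (-0.967767)·(1.770000 − 2.050000) / (-0.967767 − 2.970125) = 1.770000 − (0.270975)/(-3.937892) = 1.838812
f(1.838812) = -0.082235
r₃ = 1.838812 − (-0.082235)·(1.838812 − 1.770000) / (-0.082235 − (-0.967767)) = 1.838812 − (-0.005659)/(0.885532) = 1.845202
f(1.845202) = 0.002621
r₄ = 1.845202 − 0.002621·(1.845202 − 1.838812) / (0.002621 − (-0.082235)) = 1.845202 − (0.000017)/(0.084856) = 1.845005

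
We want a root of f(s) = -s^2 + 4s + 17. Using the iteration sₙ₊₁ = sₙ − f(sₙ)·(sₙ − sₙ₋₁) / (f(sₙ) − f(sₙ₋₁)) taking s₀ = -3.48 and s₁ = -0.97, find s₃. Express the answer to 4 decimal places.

-2.6200

f(-3.48) = -9.030400, f(-0.97) = 12.179100
s₂ = -0.970000 − 12.179100·(-0.970000 − (-3.480000)) / (12.179100 − (-9.030400)) = -0.970000 − (30.569541)/(21.209500) = -2.411314
f(-2.411314) = 1.540312
s₃ = -2.411314 − 1.540312·(-2.411314 − (-0.970000)) / (1.540312 − 12.179100) = -2.411314 − (-2.220073)/(-10.638788) = -2.619991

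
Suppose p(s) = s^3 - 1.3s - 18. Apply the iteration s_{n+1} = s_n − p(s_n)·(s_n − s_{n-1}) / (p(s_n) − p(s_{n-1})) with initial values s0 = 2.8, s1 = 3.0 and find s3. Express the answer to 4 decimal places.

p(2.8) = 0.312000, p(3.0) = 5.100000
s2 = 3.000000 − 5.100000·(3.000000 − 2.800000) / (5.100000 − 0.312000) = 3.000000 − (1.020000)/(4.788000) = 2.786967
p(2.786967) = 0.023841
s3 = 2.786967 − 0.023841·(2.786967 − 3.000000) / (0.023841 − 5.100000) = 2.786967 − (-0.005079)/(-5.076159) = 2.785967

2.7860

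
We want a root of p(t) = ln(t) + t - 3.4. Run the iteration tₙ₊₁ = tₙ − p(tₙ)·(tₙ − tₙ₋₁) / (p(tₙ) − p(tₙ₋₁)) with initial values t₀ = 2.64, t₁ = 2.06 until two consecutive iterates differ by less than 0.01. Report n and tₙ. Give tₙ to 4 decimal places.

p(2.64) = 0.210779, p(2.06) = -0.617294
t₂ = 2.060000 − (-0.617294)·(-0.580000)/(-0.828073) = 2.492366;  |Δ| = 0.432366
p(2.492366) = 0.005598
t₃ = 2.492366 − 0.005598·(0.432366)/(0.622892) = 2.488480;  |Δ| = 0.003886
|t₃ − t₂| = 0.003886 < 0.01

n = 3, tₙ = 2.4885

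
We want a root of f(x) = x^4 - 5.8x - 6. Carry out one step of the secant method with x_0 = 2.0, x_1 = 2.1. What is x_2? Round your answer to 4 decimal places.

2.0558

f(2.0) = -1.600000, f(2.1) = 1.268100
x_2 = 2.100000 − 1.268100·(2.100000 − 2.000000) / (1.268100 − (-1.600000)) = 2.100000 − (0.126810)/(2.868100) = 2.055786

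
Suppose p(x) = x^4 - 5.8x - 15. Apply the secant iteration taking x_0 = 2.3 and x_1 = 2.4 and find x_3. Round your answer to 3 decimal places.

p(2.3) = -0.35590, p(2.4) = 4.25760
x_2 = 2.40000 − 4.25760·(2.40000 − 2.30000) / (4.25760 − (-0.35590)) = 2.40000 − (0.42576)/(4.61350) = 2.30771
p(2.30771) = -0.02331
x_3 = 2.30771 − (-0.02331)·(2.30771 − 2.40000) / (-0.02331 − 4.25760) = 2.30771 − (0.00215)/(-4.28091) = 2.30822

2.308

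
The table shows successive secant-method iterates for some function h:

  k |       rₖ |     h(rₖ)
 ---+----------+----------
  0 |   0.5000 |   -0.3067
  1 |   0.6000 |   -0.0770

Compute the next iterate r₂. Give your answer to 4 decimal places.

0.6335

r₂ = 0.6000 − (-0.0770)·(0.6000 − 0.5000) / (-0.0770 − (-0.3067))
   = 0.6000 − (-0.007700)/(0.229700) = 0.633522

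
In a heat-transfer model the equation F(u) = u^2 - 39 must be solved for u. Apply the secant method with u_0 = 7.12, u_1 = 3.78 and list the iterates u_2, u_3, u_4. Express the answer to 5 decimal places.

F(7.12) = 11.6944000, F(3.78) = -24.7116000
u_2 = 3.7800000 − (-24.7116000)·(3.7800000 − 7.1200000) / (-24.7116000 − 11.6944000) = 3.7800000 − (82.5367440)/(-36.4060000) = 6.0471193
F(6.0471193) = -2.4323486
u_3 = 6.0471193 − (-2.4323486)·(6.0471193 − 3.7800000) / (-2.4323486 − (-24.7116000)) = 6.0471193 − (-5.5144243)/(22.2792514) = 6.2946332
F(6.2946332) = 0.6224067
u_4 = 6.2946332 − 0.6224067·(6.2946332 − 6.0471193) / (0.6224067 − (-2.4323486)) = 6.2946332 − (0.1540543)/(3.0547552) = 6.2442022

6.04712, 6.29463, 6.24420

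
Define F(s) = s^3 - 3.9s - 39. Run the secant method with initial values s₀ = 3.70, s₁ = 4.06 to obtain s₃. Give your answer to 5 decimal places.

F(3.70) = -2.7770000, F(4.06) = 12.0894160
s₂ = 4.0600000 − 12.0894160·(4.0600000 − 3.7000000) / (12.0894160 − (-2.7770000)) = 4.0600000 − (4.3521898)/(14.8664160) = 3.7672469
F(3.7672469) = -0.2269338
s₃ = 3.7672469 − (-0.2269338)·(3.7672469 − 4.0600000) / (-0.2269338 − 12.0894160) = 3.7672469 − (0.0664356)/(-12.3163498) = 3.7726410

3.77264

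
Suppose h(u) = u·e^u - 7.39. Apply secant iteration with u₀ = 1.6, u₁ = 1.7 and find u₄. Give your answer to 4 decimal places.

1.5572

h(1.6) = 0.534852, h(1.7) = 1.915711
u₂ = 1.700000 − 1.915711·(1.700000 − 1.600000) / (1.915711 − 0.534852) = 1.700000 − (0.191571)/(1.380859) = 1.561267
h(1.561267) = 0.049207
u₃ = 1.561267 − 0.049207·(1.561267 − 1.700000) / (0.049207 − 1.915711) = 1.561267 − (-0.006827)/(-1.866504) = 1.557609
h(1.557609) = 0.004685
u₄ = 1.557609 − 0.004685·(1.557609 − 1.561267) / (0.004685 − 0.049207) = 1.557609 − (-0.000017)/(-0.044522) = 1.557224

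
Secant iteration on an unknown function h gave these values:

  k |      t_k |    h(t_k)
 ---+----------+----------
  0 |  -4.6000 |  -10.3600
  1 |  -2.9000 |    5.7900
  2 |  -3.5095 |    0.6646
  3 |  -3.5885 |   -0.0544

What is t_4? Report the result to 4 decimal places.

t_4 = -3.5885 − (-0.0544)·(-3.5885 − (-3.5095)) / (-0.0544 − 0.6646)
   = -3.5885 − (0.004298)/(-0.719000) = -3.582523

-3.5825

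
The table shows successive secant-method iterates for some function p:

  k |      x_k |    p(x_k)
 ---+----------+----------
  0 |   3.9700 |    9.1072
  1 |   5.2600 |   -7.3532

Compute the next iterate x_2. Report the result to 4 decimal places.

x_2 = 5.2600 − (-7.3532)·(5.2600 − 3.9700) / (-7.3532 − 9.1072)
   = 5.2600 − (-9.485628)/(-16.460400) = 4.683730

4.6837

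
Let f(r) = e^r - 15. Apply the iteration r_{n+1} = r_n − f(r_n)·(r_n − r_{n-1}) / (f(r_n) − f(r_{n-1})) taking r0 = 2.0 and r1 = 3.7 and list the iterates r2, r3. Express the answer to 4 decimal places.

f(2.0) = -7.610944, f(3.7) = 25.447304
r2 = 3.700000 − 25.447304·(3.700000 − 2.000000) / (25.447304 − (-7.610944)) = 3.700000 − (43.260417)/(33.058248) = 2.391388
f(2.391388) = -4.071347
r3 = 2.391388 − (-4.071347)·(2.391388 − 3.700000) / (-4.071347 − 25.447304) = 2.391388 − (5.327813)/(-29.518651) = 2.571878

2.3914, 2.5719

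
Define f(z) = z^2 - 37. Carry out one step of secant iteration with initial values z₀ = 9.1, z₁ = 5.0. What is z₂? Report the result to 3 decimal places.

f(9.1) = 45.81000, f(5.0) = -12.00000
z₂ = 5.00000 − (-12.00000)·(5.00000 − 9.10000) / (-12.00000 − 45.81000) = 5.00000 − (49.20000)/(-57.81000) = 5.85106

5.851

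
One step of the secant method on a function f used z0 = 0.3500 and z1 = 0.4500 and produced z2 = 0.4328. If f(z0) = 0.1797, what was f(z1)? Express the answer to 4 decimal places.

The secant line through (0.3500, 0.1797) and (0.4500, f(z1)) crosses zero at z2 = 0.4328.
So (0.3500, 0.1797), (0.4500, f(z1)), (0.4328, 0) are collinear:
f(z1) = 0.1797 · (0.4500 − 0.4328) / (0.3500 − 0.4328) = 0.1797 · (0.017200)/(-0.082800) = -0.037329

-0.0373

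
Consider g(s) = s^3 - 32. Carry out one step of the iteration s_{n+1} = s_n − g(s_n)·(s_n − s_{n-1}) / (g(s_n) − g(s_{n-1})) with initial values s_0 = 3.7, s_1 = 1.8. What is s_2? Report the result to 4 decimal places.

2.9093

g(3.7) = 18.653000, g(1.8) = -26.168000
s_2 = 1.800000 − (-26.168000)·(1.800000 − 3.700000) / (-26.168000 − 18.653000) = 1.800000 − (49.719200)/(-44.821000) = 2.909284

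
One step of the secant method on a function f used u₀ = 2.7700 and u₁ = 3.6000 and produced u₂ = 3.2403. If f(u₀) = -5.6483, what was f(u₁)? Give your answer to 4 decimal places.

4.3200

The secant line through (2.7700, -5.6483) and (3.6000, f(u₁)) crosses zero at u₂ = 3.2403.
So (2.7700, -5.6483), (3.6000, f(u₁)), (3.2403, 0) are collinear:
f(u₁) = -5.6483 · (3.6000 − 3.2403) / (2.7700 − 3.2403) = -5.6483 · (0.359700)/(-0.470300) = 4.319995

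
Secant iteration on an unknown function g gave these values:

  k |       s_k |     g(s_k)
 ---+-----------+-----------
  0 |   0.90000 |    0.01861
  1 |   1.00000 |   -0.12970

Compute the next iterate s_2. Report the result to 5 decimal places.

s_2 = 1.00000 − (-0.12970)·(1.00000 − 0.90000) / (-0.12970 − 0.01861)
   = 1.00000 − (-0.0129700)/(-0.1483100) = 0.9125480

0.91255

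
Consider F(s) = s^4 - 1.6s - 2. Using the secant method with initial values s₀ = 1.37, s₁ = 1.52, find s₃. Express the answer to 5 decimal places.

1.43980

F(1.37) = -0.6692464, F(1.52) = 0.9059482
s₂ = 1.5200000 − 0.9059482·(1.5200000 − 1.3700000) / (0.9059482 − (-0.6692464)) = 1.5200000 − (0.1358922)/(1.5751945) = 1.4337299
F(1.4337299) = -0.0685531
s₃ = 1.4337299 − (-0.0685531)·(1.4337299 − 1.5200000) / (-0.0685531 − 0.9059482) = 1.4337299 − (0.0059141)/(-0.9745012) = 1.4397987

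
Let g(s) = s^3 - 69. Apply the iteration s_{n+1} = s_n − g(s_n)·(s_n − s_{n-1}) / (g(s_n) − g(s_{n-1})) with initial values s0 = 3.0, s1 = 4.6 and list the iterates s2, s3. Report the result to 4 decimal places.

3.9554, 4.0848

g(3.0) = -42.000000, g(4.6) = 28.336000
s2 = 4.600000 − 28.336000·(4.600000 − 3.000000) / (28.336000 − (-42.000000)) = 4.600000 − (45.337600)/(70.336000) = 3.955414
g(3.955414) = -7.116361
s3 = 3.955414 − (-7.116361)·(3.955414 − 4.600000) / (-7.116361 − 28.336000) = 3.955414 − (4.587107)/(-35.452361) = 4.084802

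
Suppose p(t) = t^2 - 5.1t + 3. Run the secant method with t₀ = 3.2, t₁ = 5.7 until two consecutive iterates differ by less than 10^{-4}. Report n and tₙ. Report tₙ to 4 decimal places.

p(3.2) = -3.080000, p(5.7) = 6.420000
t₂ = 5.700000 − 6.420000·(2.500000)/(9.500000) = 4.010526;  |Δ| = 1.689474
p(4.010526) = -1.369363
t₃ = 4.010526 − (-1.369363)·(-1.689474)/(-7.789363) = 4.307534;  |Δ| = 0.297008
p(4.307534) = -0.413573
t₄ = 4.307534 − (-0.413573)·(0.297008)/(0.955790) = 4.436051;  |Δ| = 0.128516
p(4.436051) = 0.054687
t₅ = 4.436051 − 0.054687·(0.128516)/(0.468260) = 4.421042;  |Δ| = 0.015009
p(4.421042) = -0.001704
t₆ = 4.421042 − (-0.001704)·(-0.015009)/(-0.056390) = 4.421495;  |Δ| = 0.000453
p(4.421495) = -0.000007
t₇ = 4.421495 − (-0.000007)·(0.000453)/(0.001697) = 4.421497;  |Δ| = 0.000002
|t₇ − t₆| = 0.000002 < 10^{-4}

n = 7, tₙ = 4.4215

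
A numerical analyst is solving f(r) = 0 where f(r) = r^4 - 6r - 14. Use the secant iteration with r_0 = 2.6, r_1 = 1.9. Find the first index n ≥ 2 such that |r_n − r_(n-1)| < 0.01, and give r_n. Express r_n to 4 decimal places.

f(2.6) = 16.097600, f(1.9) = -12.367900
r_2 = 1.900000 − (-12.367900)·(-0.700000)/(-28.465500) = 2.204141;  |Δ| = 0.304141
f(2.204141) = -3.622368
r_3 = 2.204141 − (-3.622368)·(0.304141)/(8.745532) = 2.330115;  |Δ| = 0.125974
f(2.330115) = 1.498100
r_4 = 2.330115 − 1.498100·(0.125974)/(5.120468) = 2.293259;  |Δ| = 0.036856
f(2.293259) = -0.102087
r_5 = 2.293259 − (-0.102087)·(-0.036856)/(-1.600186) = 2.295610;  |Δ| = 0.002351
|r_5 − r_4| = 0.002351 < 0.01

n = 5, r_n = 2.2956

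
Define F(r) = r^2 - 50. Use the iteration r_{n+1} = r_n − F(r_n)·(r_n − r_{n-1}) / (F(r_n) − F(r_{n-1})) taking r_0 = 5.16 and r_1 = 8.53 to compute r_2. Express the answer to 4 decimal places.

F(5.16) = -23.374400, F(8.53) = 22.760900
r_2 = 8.530000 − 22.760900·(8.530000 − 5.160000) / (22.760900 − (-23.374400)) = 8.530000 − (76.704233)/(46.135300) = 6.867407

6.8674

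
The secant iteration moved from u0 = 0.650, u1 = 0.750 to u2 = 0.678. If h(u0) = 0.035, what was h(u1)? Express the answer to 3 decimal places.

-0.090

The secant line through (0.650, 0.035) and (0.750, h(u1)) crosses zero at u2 = 0.678.
So (0.650, 0.035), (0.750, h(u1)), (0.678, 0) are collinear:
h(u1) = 0.035 · (0.750 − 0.678) / (0.650 − 0.678) = 0.035 · (0.07200)/(-0.02800) = -0.09000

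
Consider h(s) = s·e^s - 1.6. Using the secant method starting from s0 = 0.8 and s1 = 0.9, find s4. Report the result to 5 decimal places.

h(0.8) = 0.1804327, h(0.9) = 0.6136428
s2 = 0.9000000 − 0.6136428·(0.9000000 − 0.8000000) / (0.6136428 − 0.1804327) = 0.9000000 − (0.0613643)/(0.4332101) = 0.7583498
h(0.7583498) = 0.0188877
s3 = 0.7583498 − 0.0188877·(0.7583498 − 0.9000000) / (0.0188877 − 0.6136428) = 0.7583498 − (-0.0026755)/(-0.5947551) = 0.7538514
h(0.7538514) = 0.0020618
s4 = 0.7538514 − 0.0020618·(0.7538514 − 0.7583498) / (0.0020618 − 0.0188877) = 0.7538514 − (-0.0000093)/(-0.0168260) = 0.7533002

0.75330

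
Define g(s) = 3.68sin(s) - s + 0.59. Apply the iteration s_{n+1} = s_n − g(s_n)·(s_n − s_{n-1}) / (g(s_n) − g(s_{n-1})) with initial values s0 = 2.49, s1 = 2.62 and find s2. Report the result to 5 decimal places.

2.57166

g(2.49) = 0.3317490, g(2.62) = -0.1963972
s2 = 2.6200000 − (-0.1963972)·(2.6200000 − 2.4900000) / (-0.1963972 − 0.3317490) = 2.6200000 − (-0.0255316)/(-0.5281461) = 2.5716580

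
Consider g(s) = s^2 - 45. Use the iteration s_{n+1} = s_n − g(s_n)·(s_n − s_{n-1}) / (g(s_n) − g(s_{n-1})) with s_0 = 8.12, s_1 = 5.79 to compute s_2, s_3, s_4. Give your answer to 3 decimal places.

g(8.12) = 20.93440, g(5.79) = -11.47590
s_2 = 5.79000 − (-11.47590)·(5.79000 − 8.12000) / (-11.47590 − 20.93440) = 5.79000 − (26.73885)/(-32.41030) = 6.61501
g(6.61501) = -1.24163
s_3 = 6.61501 − (-1.24163)·(6.61501 − 5.79000) / (-1.24163 − (-11.47590)) = 6.61501 − (-1.02436)/(10.23427) = 6.71510
g(6.71510) = 0.09259
s_4 = 6.71510 − 0.09259·(6.71510 − 6.61501) / (0.09259 − (-1.24163)) = 6.71510 − (0.00927)/(1.33423) = 6.70816

6.615, 6.715, 6.708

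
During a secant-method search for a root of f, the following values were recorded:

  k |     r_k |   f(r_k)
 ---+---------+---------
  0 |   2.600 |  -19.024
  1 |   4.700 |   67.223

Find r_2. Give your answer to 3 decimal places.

r_2 = 4.700 − 67.223·(4.700 − 2.600) / (67.223 − (-19.024))
   = 4.700 − (141.16830)/(86.24700) = 3.06321

3.063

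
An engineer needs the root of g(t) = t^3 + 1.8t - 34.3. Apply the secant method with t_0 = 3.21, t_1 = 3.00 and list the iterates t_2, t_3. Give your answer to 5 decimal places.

g(3.21) = 4.5541610, g(3.00) = -1.9000000
t_2 = 3.0000000 − (-1.9000000)·(3.0000000 − 3.2100000) / (-1.9000000 − 4.5541610) = 3.0000000 − (0.3990000)/(-6.4541610) = 3.0618206
g(3.0618206) = -0.0849349
t_3 = 3.0618206 − (-0.0849349)·(3.0618206 − 3.0000000) / (-0.0849349 − (-1.9000000)) = 3.0618206 − (-0.0052507)/(1.8150651) = 3.0647134

3.06182, 3.06471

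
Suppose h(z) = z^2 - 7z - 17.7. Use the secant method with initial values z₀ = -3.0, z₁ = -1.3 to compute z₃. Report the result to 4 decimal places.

-1.9767

h(-3.0) = 12.300000, h(-1.3) = -6.910000
z₂ = -1.300000 − (-6.910000)·(-1.300000 − (-3.000000)) / (-6.910000 − 12.300000) = -1.300000 − (-11.747000)/(-19.210000) = -1.911504
h(-1.911504) = -0.665620
z₃ = -1.911504 − (-0.665620)·(-1.911504 − (-1.300000)) / (-0.665620 − (-6.910000)) = -1.911504 − (0.407029)/(6.244380) = -1.976688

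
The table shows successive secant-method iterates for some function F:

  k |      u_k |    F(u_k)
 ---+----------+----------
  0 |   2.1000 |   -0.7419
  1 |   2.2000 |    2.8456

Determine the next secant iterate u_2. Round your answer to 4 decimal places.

2.1207

u_2 = 2.2000 − 2.8456·(2.2000 − 2.1000) / (2.8456 − (-0.7419))
   = 2.2000 − (0.284560)/(3.587500) = 2.120680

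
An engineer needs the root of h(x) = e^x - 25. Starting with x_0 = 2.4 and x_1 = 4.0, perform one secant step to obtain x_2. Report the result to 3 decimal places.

2.913

h(2.4) = -13.97682, h(4.0) = 29.59815
x_2 = 4.00000 − 29.59815·(4.00000 − 2.40000) / (29.59815 − (-13.97682)) = 4.00000 − (47.35704)/(43.57497) = 2.91321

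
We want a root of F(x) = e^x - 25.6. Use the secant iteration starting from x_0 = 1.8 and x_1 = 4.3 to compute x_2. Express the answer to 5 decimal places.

F(1.8) = -19.5503525, F(4.3) = 48.0997937
x_2 = 4.3000000 − 48.0997937·(4.3000000 − 1.8000000) / (48.0997937 − (-19.5503525)) = 4.3000000 − (120.2494842)/(67.6501462) = 2.5224801

2.52248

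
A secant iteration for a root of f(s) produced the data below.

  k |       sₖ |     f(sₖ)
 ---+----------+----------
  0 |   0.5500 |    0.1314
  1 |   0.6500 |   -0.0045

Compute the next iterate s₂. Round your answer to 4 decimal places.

s₂ = 0.6500 − (-0.0045)·(0.6500 − 0.5500) / (-0.0045 − 0.1314)
   = 0.6500 − (-0.000450)/(-0.135900) = 0.646689

0.6467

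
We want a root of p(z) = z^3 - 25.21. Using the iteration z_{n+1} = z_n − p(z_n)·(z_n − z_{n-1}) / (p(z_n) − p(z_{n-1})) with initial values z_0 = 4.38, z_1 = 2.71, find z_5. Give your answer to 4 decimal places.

p(4.38) = 58.817672, p(2.71) = -5.307489
z_2 = 2.710000 − (-5.307489)·(2.710000 − 4.380000) / (-5.307489 − 58.817672) = 2.710000 − (8.863507)/(-64.125161) = 2.848222
p(2.848222) = -2.104174
z_3 = 2.848222 − (-2.104174)·(2.848222 − 2.710000) / (-2.104174 − (-5.307489)) = 2.848222 − (-0.290843)/(3.203315) = 2.939016
p(2.939016) = 0.176687
z_4 = 2.939016 − 0.176687·(2.939016 − 2.848222) / (0.176687 − (-2.104174)) = 2.939016 − (0.016042)/(2.280860) = 2.931983
p(2.931983) = -0.005137
z_5 = 2.931983 − (-0.005137)·(2.931983 − 2.939016) / (-0.005137 − 0.176687) = 2.931983 − (0.000036)/(-0.181823) = 2.932182

2.9322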